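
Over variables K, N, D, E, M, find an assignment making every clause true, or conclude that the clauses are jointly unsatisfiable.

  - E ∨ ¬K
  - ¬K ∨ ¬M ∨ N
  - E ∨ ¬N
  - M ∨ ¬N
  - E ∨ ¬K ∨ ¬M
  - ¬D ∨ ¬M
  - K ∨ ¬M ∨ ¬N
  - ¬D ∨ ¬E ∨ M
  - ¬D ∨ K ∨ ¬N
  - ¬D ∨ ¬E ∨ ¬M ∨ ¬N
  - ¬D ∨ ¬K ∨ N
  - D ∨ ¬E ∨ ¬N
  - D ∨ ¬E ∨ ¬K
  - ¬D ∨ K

Set K = False.
  then (¬D ∨ K) forces D = False.
Set N = False.
Set E = True.
Set M = True.
All clauses satisfied.

K: False; N: False; D: False; E: True; M: True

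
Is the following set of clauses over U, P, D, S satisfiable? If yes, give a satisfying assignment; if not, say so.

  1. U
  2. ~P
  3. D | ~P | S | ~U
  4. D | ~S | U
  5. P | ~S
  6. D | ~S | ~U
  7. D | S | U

U = True, P = False, D = True, S = False

Unit clause (U) forces U = True.
Unit clause (~P) forces P = False.
In (P | ~S) only ~S is left, so S = False.
Set D = True.
All clauses satisfied.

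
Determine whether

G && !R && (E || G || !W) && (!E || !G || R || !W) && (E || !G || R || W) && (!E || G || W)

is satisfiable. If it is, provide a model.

Unit clause (G) forces G = True.
Unit clause (!R) forces R = False.
Set E = False.
  then (E || !G || R || W) forces W = True.
Check each clause:
  (G): G holds.
  (!R): !R holds.
  (E || G || !W): G holds.
  (!E || !G || R || !W): !E holds.
  (E || !G || R || W): W holds.
  (!E || G || W): !E holds.
All clauses satisfied.

R = False, G = True, E = False, W = True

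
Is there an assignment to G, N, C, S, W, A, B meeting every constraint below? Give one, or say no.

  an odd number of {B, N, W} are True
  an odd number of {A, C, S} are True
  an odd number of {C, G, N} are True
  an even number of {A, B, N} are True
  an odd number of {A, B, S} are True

G: False; N: True; C: False; S: False; W: False; A: True; B: False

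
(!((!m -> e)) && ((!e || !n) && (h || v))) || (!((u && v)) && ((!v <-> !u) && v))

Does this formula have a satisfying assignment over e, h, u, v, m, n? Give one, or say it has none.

e=F, h=T, u=T, v=F, m=F, n=T

  (!((!m -> e)) && ((!e || !n) && (h || v))) || (!((u && v)) && ((!v <-> !u) && v)) = True
    !((!m -> e)) && ((!e || !n) && (h || v)) = True
      !((!m -> e)) = True
        !m -> e = False
          !m = True
      (!e || !n) && (h || v) = True
        !e || !n = True
          !e = True
          !n = False
        h || v = True
    !((u && v)) && ((!v <-> !u) && v) = False
      !((u && v)) = True
        u && v = False
      (!v <-> !u) && v = False
        !v <-> !u = False
          !v = True
          !u = False
The formula evaluates to True.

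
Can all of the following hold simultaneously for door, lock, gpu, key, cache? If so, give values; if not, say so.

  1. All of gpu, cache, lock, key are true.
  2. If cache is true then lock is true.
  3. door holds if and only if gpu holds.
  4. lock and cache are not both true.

Case cache = True:
  (1) forces gpu = True.
  (1) forces lock = True.
  Constraint (4) is violated (lock=T, cache=T) — contradiction.
Case cache = False:
  Constraint (1) is violated (cache=F) — contradiction.
Both cases fail — unsatisfiable.

Unsatisfiable — no assignment works.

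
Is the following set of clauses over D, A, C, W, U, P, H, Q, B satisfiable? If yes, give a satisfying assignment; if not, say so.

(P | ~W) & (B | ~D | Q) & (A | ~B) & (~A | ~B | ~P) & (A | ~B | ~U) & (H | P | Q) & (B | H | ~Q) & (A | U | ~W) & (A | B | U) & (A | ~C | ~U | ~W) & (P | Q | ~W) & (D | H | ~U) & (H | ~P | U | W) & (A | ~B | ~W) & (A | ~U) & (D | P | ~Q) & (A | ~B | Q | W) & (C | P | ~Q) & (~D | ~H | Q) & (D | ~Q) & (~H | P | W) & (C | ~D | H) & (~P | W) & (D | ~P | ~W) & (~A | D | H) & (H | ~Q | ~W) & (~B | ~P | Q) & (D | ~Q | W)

Set D = True.
Try A = False:
  (A | ~B) forces B = False.
  (B | ~D | Q) forces Q = True.
  (B | H | ~Q) forces H = True.
  (A | B | U) forces U = True.
  clause (A | ~U) is falsified — backtrack.
So A = True.
Set C = True.
Set W = True.
  then (P | ~W) forces P = True.
  then (~A | ~B | ~P) forces B = False.
  then (B | ~D | Q) forces Q = True.
  then (B | H | ~Q) forces H = True.
Set U = False.
All clauses satisfied.

D: True, A: True, C: True, W: True, U: False, P: True, H: True, Q: True, B: False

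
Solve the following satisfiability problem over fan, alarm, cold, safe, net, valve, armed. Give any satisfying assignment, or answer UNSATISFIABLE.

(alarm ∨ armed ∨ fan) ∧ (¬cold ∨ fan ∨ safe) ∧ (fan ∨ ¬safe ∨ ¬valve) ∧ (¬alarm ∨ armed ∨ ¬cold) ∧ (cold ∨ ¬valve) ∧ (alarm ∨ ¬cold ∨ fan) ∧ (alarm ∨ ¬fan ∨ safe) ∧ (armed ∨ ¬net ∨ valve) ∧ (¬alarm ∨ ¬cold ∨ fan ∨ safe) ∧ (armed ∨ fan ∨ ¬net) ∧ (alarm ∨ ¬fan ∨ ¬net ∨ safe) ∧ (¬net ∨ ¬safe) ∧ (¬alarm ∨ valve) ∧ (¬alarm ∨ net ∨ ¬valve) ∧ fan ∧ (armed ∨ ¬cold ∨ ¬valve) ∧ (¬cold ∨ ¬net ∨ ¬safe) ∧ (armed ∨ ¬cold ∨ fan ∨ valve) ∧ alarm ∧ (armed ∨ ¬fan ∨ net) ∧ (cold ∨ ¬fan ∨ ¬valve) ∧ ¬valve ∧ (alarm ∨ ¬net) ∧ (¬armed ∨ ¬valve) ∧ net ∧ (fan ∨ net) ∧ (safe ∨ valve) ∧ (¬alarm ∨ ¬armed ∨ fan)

UNSATISFIABLE

Case alarm = True:
  (¬alarm ∨ valve) forces valve = True.
  Clause (¬valve) is falsified — contradiction.
Case alarm = False:
  Clause (alarm) is falsified — contradiction.
Both cases fail, so the formula is unsatisfiable.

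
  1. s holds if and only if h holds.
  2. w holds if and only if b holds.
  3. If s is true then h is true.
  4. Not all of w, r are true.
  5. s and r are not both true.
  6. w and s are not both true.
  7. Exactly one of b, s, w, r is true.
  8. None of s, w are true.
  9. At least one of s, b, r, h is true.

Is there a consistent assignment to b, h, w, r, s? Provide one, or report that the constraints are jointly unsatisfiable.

b=F; h=F; w=F; r=T; s=F

  (1) s=F, h=F — same ✓
  (2) w=F, b=F — same ✓
  (3) s=F ⇒ h: vacuous ✓
  (4) {w, r}: 1/2 true — not all ✓
  (5) s=F, r=T — not both ✓
  (6) w=F, s=F — not both ✓
  (7) {b, s, w, r}: 1 true — exactly one ✓
  (8) {s, w}: 0 true — none ✓
  (9) {s, b, r, h}: 1 true — at least one ✓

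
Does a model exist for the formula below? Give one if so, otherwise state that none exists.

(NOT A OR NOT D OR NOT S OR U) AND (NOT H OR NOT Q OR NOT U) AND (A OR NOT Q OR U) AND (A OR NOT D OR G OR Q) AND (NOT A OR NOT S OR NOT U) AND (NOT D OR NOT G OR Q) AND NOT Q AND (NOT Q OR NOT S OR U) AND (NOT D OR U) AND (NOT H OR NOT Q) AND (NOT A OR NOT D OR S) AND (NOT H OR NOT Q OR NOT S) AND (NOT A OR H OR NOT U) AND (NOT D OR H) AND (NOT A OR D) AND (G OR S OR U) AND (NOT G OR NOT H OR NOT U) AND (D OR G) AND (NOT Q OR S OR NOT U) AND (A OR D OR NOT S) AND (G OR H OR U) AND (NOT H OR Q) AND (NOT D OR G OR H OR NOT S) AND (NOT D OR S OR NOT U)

Unit clause (NOT Q) forces Q = False.
In (NOT H OR Q) only NOT H is left, so H = False.
In (NOT D OR H) only NOT D is left, so D = False.
In (NOT A OR D) only NOT A is left, so A = False.
In (D OR G) only G is left, so G = True.
In (A OR D OR NOT S) only NOT S is left, so S = False.
Set U = False.
All clauses satisfied.

U = False, G = True, A = False, D = False, H = False, S = False, Q = False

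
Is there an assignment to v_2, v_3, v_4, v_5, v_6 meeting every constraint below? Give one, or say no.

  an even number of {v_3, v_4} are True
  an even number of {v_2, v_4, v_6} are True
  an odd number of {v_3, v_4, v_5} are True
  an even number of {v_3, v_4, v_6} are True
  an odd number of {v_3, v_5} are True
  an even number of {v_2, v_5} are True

UNSATISFIABLE

Adding constraints 2, 4, 5, 6 mod 2: every variable appears an even number of times on the left, so the left side is 0.
But the right sides sum to 1 (mod 2). 0 ≠ 1 — the system is inconsistent.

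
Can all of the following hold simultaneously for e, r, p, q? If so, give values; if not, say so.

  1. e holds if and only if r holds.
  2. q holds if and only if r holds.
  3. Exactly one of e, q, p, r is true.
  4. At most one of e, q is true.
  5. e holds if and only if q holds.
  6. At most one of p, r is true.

e = False; r = False; p = True; q = False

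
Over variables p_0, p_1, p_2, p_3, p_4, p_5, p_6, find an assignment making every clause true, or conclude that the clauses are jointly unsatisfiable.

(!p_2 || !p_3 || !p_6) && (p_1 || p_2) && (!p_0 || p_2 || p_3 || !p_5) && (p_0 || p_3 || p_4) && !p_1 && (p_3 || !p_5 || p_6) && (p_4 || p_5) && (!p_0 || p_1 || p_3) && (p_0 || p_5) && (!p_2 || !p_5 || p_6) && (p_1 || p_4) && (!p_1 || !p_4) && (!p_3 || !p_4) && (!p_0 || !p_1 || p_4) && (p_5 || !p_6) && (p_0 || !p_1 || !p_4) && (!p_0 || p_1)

p_0 = False, p_1 = False, p_2 = True, p_3 = False, p_4 = True, p_5 = True, p_6 = True

Unit clause (!p_1) forces p_1 = False.
In (p_1 || p_4) only p_4 is left, so p_4 = True.
In (!p_3 || !p_4) only !p_3 is left, so p_3 = False.
In (!p_0 || p_1) only !p_0 is left, so p_0 = False.
In (p_1 || p_2) only p_2 is left, so p_2 = True.
In (p_0 || p_5) only p_5 is left, so p_5 = True.
In (!p_2 || !p_5 || p_6) only p_6 is left, so p_6 = True.
All clauses satisfied.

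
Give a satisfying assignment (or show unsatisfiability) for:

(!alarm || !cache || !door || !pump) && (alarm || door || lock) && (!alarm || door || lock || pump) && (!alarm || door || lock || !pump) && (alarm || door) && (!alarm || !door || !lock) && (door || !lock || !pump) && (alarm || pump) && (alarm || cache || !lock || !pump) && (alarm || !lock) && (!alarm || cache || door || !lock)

Set alarm = True.
Set pump = True.
Try lock = True:
  (!alarm || !door || !lock) forces door = False.
  clause (door || !lock || !pump) is falsified — backtrack.
So lock = False.
  then (!alarm || door || lock || !pump) forces door = True.
  then (!alarm || !cache || !door || !pump) forces cache = False.
All clauses satisfied.

alarm=T, pump=T, lock=F, door=T, cache=F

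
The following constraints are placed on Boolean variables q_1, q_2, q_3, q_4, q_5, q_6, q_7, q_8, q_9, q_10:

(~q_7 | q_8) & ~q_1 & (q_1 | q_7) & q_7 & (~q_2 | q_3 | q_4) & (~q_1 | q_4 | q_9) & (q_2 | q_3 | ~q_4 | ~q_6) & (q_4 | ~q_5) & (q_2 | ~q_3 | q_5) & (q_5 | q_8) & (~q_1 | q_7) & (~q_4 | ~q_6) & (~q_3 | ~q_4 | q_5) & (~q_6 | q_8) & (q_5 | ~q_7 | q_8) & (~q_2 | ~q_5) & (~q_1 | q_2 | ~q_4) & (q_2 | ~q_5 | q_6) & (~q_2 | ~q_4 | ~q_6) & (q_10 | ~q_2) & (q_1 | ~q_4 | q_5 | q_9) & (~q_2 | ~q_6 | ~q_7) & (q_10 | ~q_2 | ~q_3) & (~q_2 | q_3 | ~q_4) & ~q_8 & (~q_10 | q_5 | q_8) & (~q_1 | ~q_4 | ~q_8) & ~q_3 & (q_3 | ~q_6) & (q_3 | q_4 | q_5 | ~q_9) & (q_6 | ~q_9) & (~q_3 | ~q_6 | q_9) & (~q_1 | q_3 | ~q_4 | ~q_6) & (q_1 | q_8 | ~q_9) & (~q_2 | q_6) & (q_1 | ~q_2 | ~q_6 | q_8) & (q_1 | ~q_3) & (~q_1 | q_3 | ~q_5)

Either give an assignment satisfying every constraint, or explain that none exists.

Case q_7 = True:
  (~q_7 | q_8) forces q_8 = True.
  Clause (~q_8) is falsified — contradiction.
Case q_7 = False:
  Clause (q_7) is falsified — contradiction.
Both cases fail, so the formula is unsatisfiable.

Unsatisfiable — no assignment works.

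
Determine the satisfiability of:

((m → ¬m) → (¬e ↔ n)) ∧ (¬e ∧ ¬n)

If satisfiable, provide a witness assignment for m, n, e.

m = True, n = False, e = False

  (m → ¬m) → (¬e ↔ n) = True
    m → ¬m = False
      ¬m = False
    ¬e ↔ n = False
      ¬e = True
  ¬e ∧ ¬n = True
    ¬e = True
    ¬n = True
Both conjuncts True, so the formula holds.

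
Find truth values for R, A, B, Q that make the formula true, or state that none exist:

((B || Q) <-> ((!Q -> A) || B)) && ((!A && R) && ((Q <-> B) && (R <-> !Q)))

R = True, A = False, B = False, Q = False

  (B || Q) <-> ((!Q -> A) || B) = True
    B || Q = False
    (!Q -> A) || B = False
      !Q -> A = False
        !Q = True
  (!A && R) && ((Q <-> B) && (R <-> !Q)) = True
    !A && R = True
      !A = True
    (Q <-> B) && (R <-> !Q) = True
      Q <-> B = True
      R <-> !Q = True
        !Q = True
Both conjuncts True, so the formula holds.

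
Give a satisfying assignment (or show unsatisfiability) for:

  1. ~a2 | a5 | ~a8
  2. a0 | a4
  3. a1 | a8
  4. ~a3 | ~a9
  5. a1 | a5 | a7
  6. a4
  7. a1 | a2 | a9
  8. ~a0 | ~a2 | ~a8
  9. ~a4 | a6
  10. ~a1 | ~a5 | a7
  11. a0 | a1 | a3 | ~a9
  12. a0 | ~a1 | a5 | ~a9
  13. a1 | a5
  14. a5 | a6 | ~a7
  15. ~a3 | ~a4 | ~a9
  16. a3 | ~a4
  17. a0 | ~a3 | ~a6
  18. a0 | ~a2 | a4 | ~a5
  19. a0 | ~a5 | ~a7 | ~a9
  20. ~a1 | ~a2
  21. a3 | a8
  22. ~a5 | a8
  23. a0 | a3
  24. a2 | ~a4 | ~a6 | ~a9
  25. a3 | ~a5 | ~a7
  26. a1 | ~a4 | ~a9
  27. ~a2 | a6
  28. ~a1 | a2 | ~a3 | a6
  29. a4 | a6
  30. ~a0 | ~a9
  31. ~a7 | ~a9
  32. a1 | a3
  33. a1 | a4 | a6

a0: True, a1: True, a2: False, a3: True, a4: True, a5: True, a6: True, a7: True, a8: True, a9: False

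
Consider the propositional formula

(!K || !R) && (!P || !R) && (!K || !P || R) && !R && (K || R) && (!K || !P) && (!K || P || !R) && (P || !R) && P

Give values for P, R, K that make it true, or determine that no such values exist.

No satisfying assignment exists.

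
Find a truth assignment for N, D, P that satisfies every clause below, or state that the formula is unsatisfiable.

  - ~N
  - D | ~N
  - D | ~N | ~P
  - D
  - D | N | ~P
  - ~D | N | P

Unit clause (~N) forces N = False.
Unit clause (D) forces D = True.
In (~D | N | P) only P is left, so P = True.
Check each clause:
  (~N): ~N holds.
  (D | ~N): D holds.
  (D | ~N | ~P): D holds.
  (D): D holds.
  (D | N | ~P): D holds.
  (~D | N | P): P holds.
All clauses satisfied.

N=F; D=T; P=T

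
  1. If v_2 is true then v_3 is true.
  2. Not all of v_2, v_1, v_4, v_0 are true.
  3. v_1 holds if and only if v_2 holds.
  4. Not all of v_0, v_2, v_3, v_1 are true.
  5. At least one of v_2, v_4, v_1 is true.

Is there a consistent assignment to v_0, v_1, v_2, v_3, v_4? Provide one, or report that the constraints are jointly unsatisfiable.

v_0=T, v_1=F, v_2=F, v_3=T, v_4=T

  (1) v_2=F ⇒ v_3: vacuous ✓
  (2) {v_2, v_1, v_4, v_0}: 2/4 true — not all ✓
  (3) v_1=F, v_2=F — same ✓
  (4) {v_0, v_2, v_3, v_1}: 2/4 true — not all ✓
  (5) {v_2, v_4, v_1}: 1 true — at least one ✓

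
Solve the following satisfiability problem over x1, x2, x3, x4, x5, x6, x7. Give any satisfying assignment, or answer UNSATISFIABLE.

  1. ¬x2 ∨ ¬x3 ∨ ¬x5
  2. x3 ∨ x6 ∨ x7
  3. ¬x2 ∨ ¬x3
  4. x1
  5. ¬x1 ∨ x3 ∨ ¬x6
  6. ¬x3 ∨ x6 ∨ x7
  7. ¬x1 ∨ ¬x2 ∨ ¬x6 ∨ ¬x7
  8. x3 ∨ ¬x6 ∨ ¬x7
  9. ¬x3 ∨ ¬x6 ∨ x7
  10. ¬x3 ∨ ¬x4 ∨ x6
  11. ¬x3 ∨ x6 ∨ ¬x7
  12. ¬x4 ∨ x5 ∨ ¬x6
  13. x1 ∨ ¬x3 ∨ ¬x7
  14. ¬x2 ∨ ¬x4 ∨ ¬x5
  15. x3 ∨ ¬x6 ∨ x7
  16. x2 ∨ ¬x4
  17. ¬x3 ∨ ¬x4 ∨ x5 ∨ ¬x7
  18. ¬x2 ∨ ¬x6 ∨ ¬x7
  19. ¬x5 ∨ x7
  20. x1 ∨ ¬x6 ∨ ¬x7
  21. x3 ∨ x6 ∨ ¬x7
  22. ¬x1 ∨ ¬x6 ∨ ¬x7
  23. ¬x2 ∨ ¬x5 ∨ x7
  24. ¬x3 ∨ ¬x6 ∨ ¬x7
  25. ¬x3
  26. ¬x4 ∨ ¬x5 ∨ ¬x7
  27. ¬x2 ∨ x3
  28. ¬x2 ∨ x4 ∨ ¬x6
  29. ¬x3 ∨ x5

UNSATISFIABLE

Case x1 = True:
  (¬x3) forces x3 = False.
  (¬x1 ∨ x3 ∨ ¬x6) forces x6 = False.
  (x3 ∨ x6 ∨ x7) forces x7 = True.
  Clause (x3 ∨ x6 ∨ ¬x7) is falsified — contradiction.
Case x1 = False:
  Clause (x1) is falsified — contradiction.
Both cases fail, so the formula is unsatisfiable.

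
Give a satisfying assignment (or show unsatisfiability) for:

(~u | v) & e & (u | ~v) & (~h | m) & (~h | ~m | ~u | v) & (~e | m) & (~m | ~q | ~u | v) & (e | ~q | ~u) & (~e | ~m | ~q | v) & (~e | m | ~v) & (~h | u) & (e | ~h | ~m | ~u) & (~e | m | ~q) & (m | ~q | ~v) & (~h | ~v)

Unit clause (e) forces e = True.
In (~e | m) only m is left, so m = True.
Set q = False.
Try h = True:
  (~h | u) forces u = True.
  (~u | v) forces v = True.
  clause (~h | ~v) is falsified — backtrack.
So h = False.
Set v = True.
  then (u | ~v) forces u = True.
All clauses satisfied.

e = True, q = False, h = False, v = True, u = True, m = True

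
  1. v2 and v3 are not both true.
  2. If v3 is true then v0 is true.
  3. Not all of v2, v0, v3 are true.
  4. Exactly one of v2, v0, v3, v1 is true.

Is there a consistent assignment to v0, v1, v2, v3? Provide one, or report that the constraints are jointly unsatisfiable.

v0 = False; v1 = False; v2 = True; v3 = False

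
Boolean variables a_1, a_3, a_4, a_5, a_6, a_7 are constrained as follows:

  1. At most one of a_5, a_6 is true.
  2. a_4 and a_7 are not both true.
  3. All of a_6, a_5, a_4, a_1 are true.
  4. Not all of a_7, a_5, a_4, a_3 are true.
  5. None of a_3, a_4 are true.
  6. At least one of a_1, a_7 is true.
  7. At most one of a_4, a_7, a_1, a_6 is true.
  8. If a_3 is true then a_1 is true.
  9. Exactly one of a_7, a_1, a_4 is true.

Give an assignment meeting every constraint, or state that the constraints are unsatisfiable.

Case a_4 = True:
  Constraint (5) is violated (a_4=T) — contradiction.
Case a_4 = False:
  Constraint (3) is violated (a_4=F) — contradiction.
Both cases fail — unsatisfiable.

The formula is unsatisfiable.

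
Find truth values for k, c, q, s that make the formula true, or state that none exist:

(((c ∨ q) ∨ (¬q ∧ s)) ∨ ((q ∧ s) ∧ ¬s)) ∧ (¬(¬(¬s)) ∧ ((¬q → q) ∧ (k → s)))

k = False, c = False, q = True, s = False

  ((c ∨ q) ∨ (¬q ∧ s)) ∨ ((q ∧ s) ∧ ¬s) = True
    (c ∨ q) ∨ (¬q ∧ s) = True
      c ∨ q = True
      ¬q ∧ s = False
        ¬q = False
    (q ∧ s) ∧ ¬s = False
      q ∧ s = False
      ¬s = True
  ¬(¬(¬s)) ∧ ((¬q → q) ∧ (k → s)) = True
    ¬(¬(¬s)) = True
      ¬(¬s) = False
        ¬s = True
    (¬q → q) ∧ (k → s) = True
      ¬q → q = True
        ¬q = False
      k → s = True
Both conjuncts True, so the formula holds.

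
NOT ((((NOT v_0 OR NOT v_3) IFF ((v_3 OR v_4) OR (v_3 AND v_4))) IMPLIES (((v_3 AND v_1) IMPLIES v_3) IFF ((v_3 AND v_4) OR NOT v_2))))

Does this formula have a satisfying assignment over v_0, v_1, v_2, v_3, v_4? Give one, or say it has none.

v_0: False, v_1: False, v_2: True, v_3: True, v_4: False

  NOT ((((NOT v_0 OR NOT v_3) IFF ((v_3 OR v_4) OR (v_3 AND v_4))) IMPLIES (((v_3 AND v_1) IMPLIES v_3) IFF ((v_3 AND v_4) OR NOT v_2)))) = True
    ((NOT v_0 OR NOT v_3) IFF ((v_3 OR v_4) OR (v_3 AND v_4))) IMPLIES (((v_3 AND v_1) IMPLIES v_3) IFF ((v_3 AND v_4) OR NOT v_2)) = False
      (NOT v_0 OR NOT v_3) IFF ((v_3 OR v_4) OR (v_3 AND v_4)) = True
        NOT v_0 OR NOT v_3 = True
          NOT v_0 = True
          NOT v_3 = False
        (v_3 OR v_4) OR (v_3 AND v_4) = True
          v_3 OR v_4 = True
          v_3 AND v_4 = False
      ((v_3 AND v_1) IMPLIES v_3) IFF ((v_3 AND v_4) OR NOT v_2) = False
        (v_3 AND v_1) IMPLIES v_3 = True
          v_3 AND v_1 = False
        (v_3 AND v_4) OR NOT v_2 = False
          v_3 AND v_4 = False
          NOT v_2 = False
The formula evaluates to True.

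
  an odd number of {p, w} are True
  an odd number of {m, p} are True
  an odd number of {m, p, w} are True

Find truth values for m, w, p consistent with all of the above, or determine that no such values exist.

m = False, w = False, p = True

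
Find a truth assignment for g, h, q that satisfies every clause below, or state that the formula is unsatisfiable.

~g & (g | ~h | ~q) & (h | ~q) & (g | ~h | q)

g = False, h = False, q = False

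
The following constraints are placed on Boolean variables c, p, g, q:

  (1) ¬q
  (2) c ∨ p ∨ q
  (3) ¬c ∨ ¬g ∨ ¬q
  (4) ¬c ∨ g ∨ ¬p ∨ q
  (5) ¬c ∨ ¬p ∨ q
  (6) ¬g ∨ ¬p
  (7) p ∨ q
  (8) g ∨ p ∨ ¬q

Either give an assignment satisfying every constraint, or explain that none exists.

c: False, p: True, g: False, q: False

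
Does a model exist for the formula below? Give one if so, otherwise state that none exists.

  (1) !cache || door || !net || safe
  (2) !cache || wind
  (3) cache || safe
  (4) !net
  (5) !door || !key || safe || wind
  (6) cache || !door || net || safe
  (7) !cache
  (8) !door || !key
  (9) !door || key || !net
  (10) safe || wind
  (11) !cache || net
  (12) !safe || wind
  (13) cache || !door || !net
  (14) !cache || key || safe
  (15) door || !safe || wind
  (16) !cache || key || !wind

door = False; safe = True; key = True; cache = False; net = False; wind = True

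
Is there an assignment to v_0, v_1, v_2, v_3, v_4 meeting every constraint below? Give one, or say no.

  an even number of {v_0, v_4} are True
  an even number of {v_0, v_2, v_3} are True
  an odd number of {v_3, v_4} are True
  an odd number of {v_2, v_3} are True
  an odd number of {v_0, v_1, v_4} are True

v_0=T; v_1=T; v_2=T; v_3=F; v_4=T

{v_0, v_4}: 2 true → even ✓
{v_0, v_2, v_3}: 2 true → even ✓
{v_3, v_4}: 1 true → odd ✓
{v_2, v_3}: 1 true → odd ✓
{v_0, v_1, v_4}: 3 true → odd ✓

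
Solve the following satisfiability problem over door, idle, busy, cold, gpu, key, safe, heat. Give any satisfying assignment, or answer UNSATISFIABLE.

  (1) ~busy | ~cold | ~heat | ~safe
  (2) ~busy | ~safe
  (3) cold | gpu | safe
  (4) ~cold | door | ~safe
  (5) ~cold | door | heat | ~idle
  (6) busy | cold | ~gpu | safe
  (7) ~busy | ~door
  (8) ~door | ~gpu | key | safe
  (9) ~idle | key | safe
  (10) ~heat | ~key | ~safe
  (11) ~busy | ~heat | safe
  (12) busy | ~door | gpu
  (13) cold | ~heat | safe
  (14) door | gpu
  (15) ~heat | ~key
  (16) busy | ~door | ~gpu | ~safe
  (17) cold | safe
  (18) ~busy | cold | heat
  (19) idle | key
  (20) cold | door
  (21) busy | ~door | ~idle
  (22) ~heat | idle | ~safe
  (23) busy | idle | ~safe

door=T, idle=F, busy=F, cold=T, gpu=T, key=T, safe=F, heat=F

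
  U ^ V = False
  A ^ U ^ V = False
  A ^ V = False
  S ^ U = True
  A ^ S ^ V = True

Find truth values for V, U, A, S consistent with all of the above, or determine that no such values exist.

V: False; U: False; A: False; S: True

U ^ V = F ^ F = False ✓
A ^ U ^ V = F ^ F ^ F = False ✓
A ^ V = F ^ F = False ✓
S ^ U = T ^ F = True ✓
A ^ S ^ V = F ^ T ^ F = True ✓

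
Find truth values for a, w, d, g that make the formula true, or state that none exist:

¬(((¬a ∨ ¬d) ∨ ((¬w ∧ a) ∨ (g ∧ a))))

a: True, w: True, d: True, g: False

  ¬(((¬a ∨ ¬d) ∨ ((¬w ∧ a) ∨ (g ∧ a)))) = True
    (¬a ∨ ¬d) ∨ ((¬w ∧ a) ∨ (g ∧ a)) = False
      ¬a ∨ ¬d = False
        ¬a = False
        ¬d = False
      (¬w ∧ a) ∨ (g ∧ a) = False
        ¬w ∧ a = False
          ¬w = False
        g ∧ a = False
The formula evaluates to True.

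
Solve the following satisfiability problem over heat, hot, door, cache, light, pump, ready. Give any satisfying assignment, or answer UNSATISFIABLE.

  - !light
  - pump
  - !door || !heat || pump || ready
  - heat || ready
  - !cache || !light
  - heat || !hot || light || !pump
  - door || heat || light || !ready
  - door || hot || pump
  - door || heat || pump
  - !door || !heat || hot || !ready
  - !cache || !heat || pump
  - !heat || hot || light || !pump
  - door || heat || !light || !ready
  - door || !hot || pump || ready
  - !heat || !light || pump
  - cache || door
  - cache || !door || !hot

Unit clause (!light) forces light = False.
Unit clause (pump) forces pump = True.
Set heat = True.
  then (!heat || hot || light || !pump) forces hot = True.
Set door = False.
  then (cache || door) forces cache = True.
Set ready = False.
All clauses satisfied.

heat = True, hot = True, door = False, cache = True, light = False, pump = True, ready = False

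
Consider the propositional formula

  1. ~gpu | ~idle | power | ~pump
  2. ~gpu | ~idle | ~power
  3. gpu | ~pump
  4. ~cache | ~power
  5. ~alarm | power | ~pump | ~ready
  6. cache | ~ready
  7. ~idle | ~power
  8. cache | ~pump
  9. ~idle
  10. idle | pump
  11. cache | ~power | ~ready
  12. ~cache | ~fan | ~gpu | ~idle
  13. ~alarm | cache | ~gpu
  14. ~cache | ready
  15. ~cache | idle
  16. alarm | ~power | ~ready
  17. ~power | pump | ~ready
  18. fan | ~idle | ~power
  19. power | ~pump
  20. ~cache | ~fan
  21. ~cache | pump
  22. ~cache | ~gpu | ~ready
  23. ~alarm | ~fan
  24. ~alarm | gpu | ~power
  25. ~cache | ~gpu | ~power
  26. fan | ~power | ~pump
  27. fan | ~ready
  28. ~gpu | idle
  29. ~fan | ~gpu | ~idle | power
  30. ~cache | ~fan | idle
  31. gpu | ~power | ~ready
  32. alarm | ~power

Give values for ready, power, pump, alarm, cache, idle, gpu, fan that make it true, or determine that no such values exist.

Unsatisfiable — no assignment works.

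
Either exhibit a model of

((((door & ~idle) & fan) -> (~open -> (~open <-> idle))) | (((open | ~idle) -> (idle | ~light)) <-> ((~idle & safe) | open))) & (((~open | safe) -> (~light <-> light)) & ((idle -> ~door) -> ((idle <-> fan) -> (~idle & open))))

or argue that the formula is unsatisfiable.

door = True; idle = True; safe = False; light = True; fan = True; open = True

  (((door & ~idle) & fan) -> (~open -> (~open <-> idle))) | (((open | ~idle) -> (idle | ~light)) <-> ((~idle & safe) | open)) = True
    ((door & ~idle) & fan) -> (~open -> (~open <-> idle)) = True
      (door & ~idle) & fan = False
        door & ~idle = False
          ~idle = False
      ~open -> (~open <-> idle) = True
        ~open = False
        ~open <-> idle = False
          ~open = False
    ((open | ~idle) -> (idle | ~light)) <-> ((~idle & safe) | open) = True
      (open | ~idle) -> (idle | ~light) = True
        open | ~idle = True
          ~idle = False
        idle | ~light = True
          ~light = False
      (~idle & safe) | open = True
        ~idle & safe = False
          ~idle = False
  ((~open | safe) -> (~light <-> light)) & ((idle -> ~door) -> ((idle <-> fan) -> (~idle & open))) = True
    (~open | safe) -> (~light <-> light) = True
      ~open | safe = False
        ~open = False
      ~light <-> light = False
        ~light = False
    (idle -> ~door) -> ((idle <-> fan) -> (~idle & open)) = True
      idle -> ~door = False
        ~door = False
      (idle <-> fan) -> (~idle & open) = False
        idle <-> fan = True
        ~idle & open = False
          ~idle = False
Both conjuncts True, so the formula holds.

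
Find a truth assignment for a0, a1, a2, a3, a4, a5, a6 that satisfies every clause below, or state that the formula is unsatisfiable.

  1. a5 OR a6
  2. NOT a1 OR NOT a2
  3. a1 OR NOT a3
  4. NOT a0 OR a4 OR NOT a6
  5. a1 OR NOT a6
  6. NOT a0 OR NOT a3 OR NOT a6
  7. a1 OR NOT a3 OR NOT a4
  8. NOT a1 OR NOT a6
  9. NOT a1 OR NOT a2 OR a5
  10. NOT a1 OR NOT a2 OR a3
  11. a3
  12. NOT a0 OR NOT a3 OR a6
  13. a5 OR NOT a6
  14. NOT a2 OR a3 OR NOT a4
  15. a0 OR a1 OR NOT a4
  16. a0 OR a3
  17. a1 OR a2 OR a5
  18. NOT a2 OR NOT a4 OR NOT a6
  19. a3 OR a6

a0 = False, a1 = True, a2 = False, a3 = True, a4 = True, a5 = True, a6 = False

Unit clause (a3) forces a3 = True.
In (a1 OR NOT a3) only a1 is left, so a1 = True.
In (NOT a1 OR NOT a6) only NOT a6 is left, so a6 = False.
In (NOT a0 OR NOT a3 OR a6) only NOT a0 is left, so a0 = False.
In (a5 OR a6) only a5 is left, so a5 = True.
In (NOT a1 OR NOT a2) only NOT a2 is left, so a2 = False.
Set a4 = True.
All clauses satisfied.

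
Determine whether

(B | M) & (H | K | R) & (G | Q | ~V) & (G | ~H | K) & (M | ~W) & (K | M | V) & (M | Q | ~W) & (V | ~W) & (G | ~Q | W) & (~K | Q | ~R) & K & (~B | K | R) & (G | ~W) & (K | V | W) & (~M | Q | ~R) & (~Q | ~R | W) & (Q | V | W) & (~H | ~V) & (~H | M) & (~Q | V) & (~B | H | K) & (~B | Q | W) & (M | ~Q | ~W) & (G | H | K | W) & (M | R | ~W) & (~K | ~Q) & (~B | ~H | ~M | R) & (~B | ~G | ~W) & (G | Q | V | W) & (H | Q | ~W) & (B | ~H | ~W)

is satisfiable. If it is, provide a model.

M: True, G: True, B: False, V: True, H: False, K: True, R: False, Q: False, W: False

Unit clause (K) forces K = True.
In (~K | ~Q) only ~Q is left, so Q = False.
In (~K | Q | ~R) only ~R is left, so R = False.
Try M = False:
  (B | M) forces B = True.
  (M | ~W) forces W = False.
  clause (~B | Q | W) is falsified — backtrack.
So M = True.
Try G = False:
  (G | Q | ~V) forces V = False.
  (V | ~W) forces W = False.
  clause (Q | V | W) is falsified — backtrack.
So G = True.
Set B = False.
Set V = True.
  then (~H | ~V) forces H = False.
  then (H | Q | ~W) forces W = False.
All clauses satisfied.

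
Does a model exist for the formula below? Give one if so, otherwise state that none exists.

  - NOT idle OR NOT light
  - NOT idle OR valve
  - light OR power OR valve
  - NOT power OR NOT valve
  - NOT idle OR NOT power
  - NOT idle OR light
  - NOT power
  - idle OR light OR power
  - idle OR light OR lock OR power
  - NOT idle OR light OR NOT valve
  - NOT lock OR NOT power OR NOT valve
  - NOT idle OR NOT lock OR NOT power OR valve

idle: False, light: True, lock: True, valve: True, power: False

Unit clause (NOT power) forces power = False.
Try idle = True:
  (NOT idle OR NOT light) forces light = False.
  clause (NOT idle OR light) is falsified — backtrack.
So idle = False.
  then (idle OR light OR power) forces light = True.
Set lock = True.
Set valve = True.
All clauses satisfied.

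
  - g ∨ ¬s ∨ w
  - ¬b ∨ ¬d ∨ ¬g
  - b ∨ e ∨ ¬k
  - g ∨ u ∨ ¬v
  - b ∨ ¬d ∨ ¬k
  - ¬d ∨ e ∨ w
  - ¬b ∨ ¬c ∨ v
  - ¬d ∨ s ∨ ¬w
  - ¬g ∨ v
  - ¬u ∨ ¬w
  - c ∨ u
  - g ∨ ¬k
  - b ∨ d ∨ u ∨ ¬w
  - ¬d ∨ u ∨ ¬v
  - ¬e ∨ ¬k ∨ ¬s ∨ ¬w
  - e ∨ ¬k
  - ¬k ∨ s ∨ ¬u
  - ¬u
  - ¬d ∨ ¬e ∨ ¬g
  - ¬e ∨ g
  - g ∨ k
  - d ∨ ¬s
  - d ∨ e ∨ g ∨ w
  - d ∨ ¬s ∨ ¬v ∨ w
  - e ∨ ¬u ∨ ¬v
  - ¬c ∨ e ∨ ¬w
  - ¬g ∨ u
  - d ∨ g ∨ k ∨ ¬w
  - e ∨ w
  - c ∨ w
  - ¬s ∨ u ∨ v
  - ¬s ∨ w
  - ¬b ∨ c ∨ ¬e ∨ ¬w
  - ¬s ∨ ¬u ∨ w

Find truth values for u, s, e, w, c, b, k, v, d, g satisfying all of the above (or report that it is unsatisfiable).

No satisfying assignment exists.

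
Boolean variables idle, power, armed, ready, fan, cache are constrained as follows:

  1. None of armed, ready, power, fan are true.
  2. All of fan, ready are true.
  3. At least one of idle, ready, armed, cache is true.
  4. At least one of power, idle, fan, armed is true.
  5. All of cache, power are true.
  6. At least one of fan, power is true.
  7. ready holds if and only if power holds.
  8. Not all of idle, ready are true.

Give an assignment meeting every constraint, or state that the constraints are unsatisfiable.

Unsatisfiable — no assignment works.

Case power = True:
  Constraint (1) is violated (power=T) — contradiction.
Case power = False:
  Constraint (5) is violated (power=F) — contradiction.
Both cases fail — unsatisfiable.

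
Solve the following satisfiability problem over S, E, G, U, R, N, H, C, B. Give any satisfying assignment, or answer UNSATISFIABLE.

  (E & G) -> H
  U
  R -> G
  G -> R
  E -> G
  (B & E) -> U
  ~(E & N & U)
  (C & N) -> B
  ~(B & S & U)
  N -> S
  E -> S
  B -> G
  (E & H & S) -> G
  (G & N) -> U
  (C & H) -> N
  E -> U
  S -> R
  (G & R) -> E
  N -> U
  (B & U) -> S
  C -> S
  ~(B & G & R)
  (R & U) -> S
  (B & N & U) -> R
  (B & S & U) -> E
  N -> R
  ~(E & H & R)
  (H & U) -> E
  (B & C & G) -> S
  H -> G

Unit clause (U) forces U = True.
Set S = False.
  then (~R | S | ~U) forces R = False.
  then (~B | S | ~U) forces B = False.
  then (~C | S) forces C = False.
  then (~N | R) forces N = False.
  then (~G | R) forces G = False.
  then (~E | S) forces E = False.
  then (G | ~H) forces H = False.
All clauses satisfied.

S = False, E = False, G = False, U = True, R = False, N = False, H = False, C = False, B = False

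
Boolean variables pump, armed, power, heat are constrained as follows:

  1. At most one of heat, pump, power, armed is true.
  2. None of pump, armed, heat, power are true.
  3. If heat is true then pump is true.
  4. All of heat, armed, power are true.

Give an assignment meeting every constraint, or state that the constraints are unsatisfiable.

The formula is unsatisfiable.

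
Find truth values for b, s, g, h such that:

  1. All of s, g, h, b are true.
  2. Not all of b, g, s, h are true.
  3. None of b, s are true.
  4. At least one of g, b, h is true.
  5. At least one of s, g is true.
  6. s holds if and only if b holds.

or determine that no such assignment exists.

Case b = True:
  Constraint (3) is violated (b=T) — contradiction.
Case b = False:
  Constraint (1) is violated (b=F) — contradiction.
Both cases fail — unsatisfiable.

Unsatisfiable — no assignment works.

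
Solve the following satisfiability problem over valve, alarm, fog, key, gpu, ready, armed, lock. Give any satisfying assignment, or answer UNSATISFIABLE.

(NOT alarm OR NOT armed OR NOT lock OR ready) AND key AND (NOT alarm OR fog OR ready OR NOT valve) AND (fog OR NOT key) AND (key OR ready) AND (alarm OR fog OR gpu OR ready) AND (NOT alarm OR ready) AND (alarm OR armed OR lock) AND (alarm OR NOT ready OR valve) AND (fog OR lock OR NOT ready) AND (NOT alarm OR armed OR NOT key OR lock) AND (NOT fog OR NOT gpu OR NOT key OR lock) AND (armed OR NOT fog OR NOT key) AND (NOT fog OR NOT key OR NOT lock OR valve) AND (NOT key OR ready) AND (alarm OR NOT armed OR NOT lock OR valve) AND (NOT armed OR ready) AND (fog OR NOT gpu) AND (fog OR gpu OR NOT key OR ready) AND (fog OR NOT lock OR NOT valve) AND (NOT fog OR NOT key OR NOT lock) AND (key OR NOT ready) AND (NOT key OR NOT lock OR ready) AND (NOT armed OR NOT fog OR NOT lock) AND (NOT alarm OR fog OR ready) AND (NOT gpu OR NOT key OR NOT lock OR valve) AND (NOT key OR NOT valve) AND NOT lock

valve=F, alarm=T, fog=T, key=T, gpu=F, ready=T, armed=T, lock=F

Unit clause (key) forces key = True.
In (fog OR NOT key) only fog is left, so fog = True.
In (armed OR NOT fog OR NOT key) only armed is left, so armed = True.
In (NOT key OR ready) only ready is left, so ready = True.
In (NOT fog OR NOT key OR NOT lock) only NOT lock is left, so lock = False.
In (NOT key OR NOT valve) only NOT valve is left, so valve = False.
In (alarm OR NOT ready OR valve) only alarm is left, so alarm = True.
In (NOT fog OR NOT gpu OR NOT key OR lock) only NOT gpu is left, so gpu = False.
All clauses satisfied.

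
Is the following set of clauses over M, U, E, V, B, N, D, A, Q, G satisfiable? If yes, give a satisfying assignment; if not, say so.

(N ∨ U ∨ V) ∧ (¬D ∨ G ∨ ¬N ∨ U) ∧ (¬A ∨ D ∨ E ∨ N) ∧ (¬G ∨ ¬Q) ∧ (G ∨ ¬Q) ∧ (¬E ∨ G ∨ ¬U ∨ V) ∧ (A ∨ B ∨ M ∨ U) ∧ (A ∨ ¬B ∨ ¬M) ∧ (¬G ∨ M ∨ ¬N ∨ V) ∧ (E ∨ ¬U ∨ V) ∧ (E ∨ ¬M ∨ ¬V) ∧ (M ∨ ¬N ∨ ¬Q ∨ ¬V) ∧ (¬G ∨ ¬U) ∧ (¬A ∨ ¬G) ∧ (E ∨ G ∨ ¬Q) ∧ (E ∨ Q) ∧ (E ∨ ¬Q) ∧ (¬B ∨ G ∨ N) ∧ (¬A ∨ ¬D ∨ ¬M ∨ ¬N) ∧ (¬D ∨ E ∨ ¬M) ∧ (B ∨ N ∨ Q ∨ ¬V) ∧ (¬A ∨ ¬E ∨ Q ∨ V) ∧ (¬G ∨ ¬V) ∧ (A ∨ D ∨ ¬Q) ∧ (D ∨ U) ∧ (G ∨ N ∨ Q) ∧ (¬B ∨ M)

M=T, U=T, E=T, V=T, B=T, N=T, D=F, A=T, Q=F, G=F

Set M = True.
Set U = True.
  then (¬G ∨ ¬U) forces G = False.
  then (G ∨ ¬Q) forces Q = False.
  then (E ∨ Q) forces E = True.
  then (G ∨ N ∨ Q) forces N = True.
  then (¬E ∨ G ∨ ¬U ∨ V) forces V = True.
Set B = True.
  then (A ∨ ¬B ∨ ¬M) forces A = True.
  then (¬A ∨ ¬D ∨ ¬M ∨ ¬N) forces D = False.
All clauses satisfied.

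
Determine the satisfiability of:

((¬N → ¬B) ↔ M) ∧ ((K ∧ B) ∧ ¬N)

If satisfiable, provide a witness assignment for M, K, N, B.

M=F; K=T; N=F; B=T

  (¬N → ¬B) ↔ M = True
    ¬N → ¬B = False
      ¬N = True
      ¬B = False
  (K ∧ B) ∧ ¬N = True
    K ∧ B = True
    ¬N = True
Both conjuncts True, so the formula holds.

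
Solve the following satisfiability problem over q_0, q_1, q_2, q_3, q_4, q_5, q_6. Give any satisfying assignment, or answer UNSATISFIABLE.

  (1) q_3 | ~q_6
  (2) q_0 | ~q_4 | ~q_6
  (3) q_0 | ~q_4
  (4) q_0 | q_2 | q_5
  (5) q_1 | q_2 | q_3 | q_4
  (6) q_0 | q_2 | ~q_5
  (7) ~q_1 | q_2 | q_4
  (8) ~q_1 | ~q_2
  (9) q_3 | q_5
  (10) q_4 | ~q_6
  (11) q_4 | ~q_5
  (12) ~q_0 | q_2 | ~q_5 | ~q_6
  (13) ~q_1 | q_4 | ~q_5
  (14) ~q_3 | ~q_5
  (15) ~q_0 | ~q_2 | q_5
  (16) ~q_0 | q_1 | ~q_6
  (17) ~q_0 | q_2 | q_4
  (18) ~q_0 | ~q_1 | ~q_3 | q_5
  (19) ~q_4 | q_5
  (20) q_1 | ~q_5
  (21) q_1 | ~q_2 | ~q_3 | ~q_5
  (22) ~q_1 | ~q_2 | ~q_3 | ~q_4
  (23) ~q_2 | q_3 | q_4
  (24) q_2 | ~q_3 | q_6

q_0: False, q_1: False, q_2: True, q_3: True, q_4: False, q_5: False, q_6: False

Set q_0 = False.
  then (q_0 | ~q_4) forces q_4 = False.
  then (q_4 | ~q_6) forces q_6 = False.
  then (q_4 | ~q_5) forces q_5 = False.
  then (q_0 | q_2 | q_5) forces q_2 = True.
  then (~q_1 | ~q_2) forces q_1 = False.
  then (q_3 | q_5) forces q_3 = True.
All clauses satisfied.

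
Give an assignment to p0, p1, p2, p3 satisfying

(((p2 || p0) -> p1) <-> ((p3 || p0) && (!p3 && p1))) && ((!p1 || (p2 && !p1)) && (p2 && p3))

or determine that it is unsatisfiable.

p0: True; p1: False; p2: True; p3: True

  ((p2 || p0) -> p1) <-> ((p3 || p0) && (!p3 && p1)) = True
    (p2 || p0) -> p1 = False
      p2 || p0 = True
    (p3 || p0) && (!p3 && p1) = False
      p3 || p0 = True
      !p3 && p1 = False
        !p3 = False
  (!p1 || (p2 && !p1)) && (p2 && p3) = True
    !p1 || (p2 && !p1) = True
      !p1 = True
      p2 && !p1 = True
        !p1 = True
    p2 && p3 = True
Both conjuncts True, so the formula holds.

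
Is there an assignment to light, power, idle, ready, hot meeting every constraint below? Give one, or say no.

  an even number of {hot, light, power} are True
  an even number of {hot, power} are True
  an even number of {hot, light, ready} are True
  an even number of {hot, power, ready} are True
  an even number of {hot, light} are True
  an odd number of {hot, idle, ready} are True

light: False; power: False; idle: True; ready: False; hot: False

{hot, light, power}: 0 true → even ✓
{hot, power}: 0 true → even ✓
{hot, light, ready}: 0 true → even ✓
{hot, power, ready}: 0 true → even ✓
{hot, light}: 0 true → even ✓
{hot, idle, ready}: 1 true → odd ✓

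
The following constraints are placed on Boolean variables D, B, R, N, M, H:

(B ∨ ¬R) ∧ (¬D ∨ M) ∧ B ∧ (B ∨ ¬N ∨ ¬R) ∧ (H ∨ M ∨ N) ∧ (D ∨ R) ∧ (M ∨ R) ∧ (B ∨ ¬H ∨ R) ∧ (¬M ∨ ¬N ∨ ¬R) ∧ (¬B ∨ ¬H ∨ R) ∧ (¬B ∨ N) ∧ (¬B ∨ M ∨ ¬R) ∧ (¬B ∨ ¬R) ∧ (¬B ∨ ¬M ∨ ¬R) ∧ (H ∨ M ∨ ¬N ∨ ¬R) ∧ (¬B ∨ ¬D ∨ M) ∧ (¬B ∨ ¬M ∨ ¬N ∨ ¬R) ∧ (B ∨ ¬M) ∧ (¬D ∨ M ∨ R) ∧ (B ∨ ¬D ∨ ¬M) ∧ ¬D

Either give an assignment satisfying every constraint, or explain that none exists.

Case D = True:
  Clause (¬D) is falsified — contradiction.
Case D = False:
  (B) forces B = True.
  (D ∨ R) forces R = True.
  Clause (¬B ∨ ¬R) is falsified — contradiction.
Both cases fail, so the formula is unsatisfiable.

Unsatisfiable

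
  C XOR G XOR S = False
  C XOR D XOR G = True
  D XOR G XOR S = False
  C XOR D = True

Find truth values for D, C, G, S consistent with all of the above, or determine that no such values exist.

Adding constraints 1, 3, 4 mod 2: every variable appears an even number of times on the left, so the left side is 0.
But the right sides sum to 1 (mod 2). 0 ≠ 1 — the system is inconsistent.

UNSATISFIABLE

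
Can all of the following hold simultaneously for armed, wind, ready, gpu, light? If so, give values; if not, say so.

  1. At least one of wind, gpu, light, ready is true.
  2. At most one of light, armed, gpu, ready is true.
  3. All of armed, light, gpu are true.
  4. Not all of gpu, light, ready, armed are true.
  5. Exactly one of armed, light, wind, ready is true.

Case gpu = True:
  (2) with gpu=T forces light = False.
  Constraint (3) is violated (light=F) — contradiction.
Case gpu = False:
  Constraint (3) is violated (gpu=F) — contradiction.
Both cases fail — unsatisfiable.

The formula is unsatisfiable.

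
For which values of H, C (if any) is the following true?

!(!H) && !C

H = True; C = False

  !(!H) = True
    !H = False
  !C = True
Both conjuncts True, so the formula holds.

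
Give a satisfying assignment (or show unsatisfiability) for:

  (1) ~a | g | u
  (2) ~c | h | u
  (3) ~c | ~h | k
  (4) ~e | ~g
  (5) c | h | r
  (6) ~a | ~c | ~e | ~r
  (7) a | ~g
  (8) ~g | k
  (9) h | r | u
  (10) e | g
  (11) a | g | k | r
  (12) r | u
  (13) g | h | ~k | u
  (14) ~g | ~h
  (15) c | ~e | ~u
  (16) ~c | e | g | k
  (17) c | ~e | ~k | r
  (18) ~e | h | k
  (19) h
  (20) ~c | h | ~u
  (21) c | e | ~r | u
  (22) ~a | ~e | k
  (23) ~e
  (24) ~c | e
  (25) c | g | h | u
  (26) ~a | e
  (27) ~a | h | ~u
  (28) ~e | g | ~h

Unsatisfiable — no assignment works.

Case e = True:
  Clause (~e) is falsified — contradiction.
Case e = False:
  (e | g) forces g = True.
  (a | ~g) forces a = True.
  Clause (~a | e) is falsified — contradiction.
Both cases fail, so the formula is unsatisfiable.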